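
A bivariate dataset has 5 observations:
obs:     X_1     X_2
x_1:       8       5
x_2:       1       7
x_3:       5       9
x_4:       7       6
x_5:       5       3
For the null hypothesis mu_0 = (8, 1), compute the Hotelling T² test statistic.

Step 1 — sample mean vector:
  mean(X_1) = (8 + 1 + 5 + 7 + 5) / 5 = 26/5 = 5.2
  mean(X_2) = (5 + 7 + 9 + 6 + 3) / 5 = 30/5 = 6
  x̄ = (5.2, 6),  deviation x̄ - mu_0 = (5.2, 6) - (8, 1) = (-2.8, 5).

Step 2 — sample covariance matrix, S[i,j] = (1/(n-1)) · Σ_k (x_{k,i} - mean_i) · (x_{k,j} - mean_j), divisor n-1 = 4:
  S[X_1,X_1] = ((2.8)·(2.8) + (-4.2)·(-4.2) + (-0.2)·(-0.2) + (1.8)·(1.8) + (-0.2)·(-0.2)) / 4 = 28.8/4 = 7.2
  S[X_1,X_2] = ((2.8)·(-1) + (-4.2)·(1) + (-0.2)·(3) + (1.8)·(0) + (-0.2)·(-3)) / 4 = -7/4 = -1.75
  S[X_2,X_2] = ((-1)·(-1) + (1)·(1) + (3)·(3) + (0)·(0) + (-3)·(-3)) / 4 = 20/4 = 5
  S = [[7.2, -1.75],
 [-1.75, 5]].

Step 3 — invert S. det(S) = 7.2·5 - (-1.75)² = 32.9375.
  S^{-1} = (1/det) · [[d, -b], [-b, a]] = [[0.1518, 0.0531],
 [0.0531, 0.2186]].

Step 4 — quadratic form (x̄ - mu_0)^T · S^{-1} · (x̄ - mu_0):
  S^{-1} · (x̄ - mu_0) = (-0.1594, 0.9442),
  (x̄ - mu_0)^T · [...] = (-2.8)·(-0.1594) + (5)·(0.9442) = 5.1674.

Step 5 — scale by n: T² = 5 · 5.1674 = 25.8368.

T² ≈ 25.8368


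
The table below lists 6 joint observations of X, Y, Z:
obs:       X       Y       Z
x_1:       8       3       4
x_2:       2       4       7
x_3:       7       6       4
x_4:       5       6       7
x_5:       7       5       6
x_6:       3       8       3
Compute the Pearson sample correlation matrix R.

Step 1 — column means:
  mean(X) = (8 + 2 + 7 + 5 + 7 + 3) / 6 = 32/6 = 5.3333
  mean(Y) = (3 + 4 + 6 + 6 + 5 + 8) / 6 = 32/6 = 5.3333
  mean(Z) = (4 + 7 + 4 + 7 + 6 + 3) / 6 = 31/6 = 5.1667

Step 2 — sample variances and covariances s[i,j] = (1/(n-1)) · Σ_k (x_{k,i} - mean_i) · (x_{k,j} - mean_j), with n-1 = 5:
  s[X,X] = ((2.6667)·(2.6667) + (-3.3333)·(-3.3333) + (1.6667)·(1.6667) + (-0.3333)·(-0.3333) + (1.6667)·(1.6667) + (-2.3333)·(-2.3333)) / 5 = 29.3333/5 = 5.8667
  s[X,Y] = ((2.6667)·(-2.3333) + (-3.3333)·(-1.3333) + (1.6667)·(0.6667) + (-0.3333)·(0.6667) + (1.6667)·(-0.3333) + (-2.3333)·(2.6667)) / 5 = -7.6667/5 = -1.5333
  s[X,Z] = ((2.6667)·(-1.1667) + (-3.3333)·(1.8333) + (1.6667)·(-1.1667) + (-0.3333)·(1.8333) + (1.6667)·(0.8333) + (-2.3333)·(-2.1667)) / 5 = -5.3333/5 = -1.0667
  s[Y,Y] = ((-2.3333)·(-2.3333) + (-1.3333)·(-1.3333) + (0.6667)·(0.6667) + (0.6667)·(0.6667) + (-0.3333)·(-0.3333) + (2.6667)·(2.6667)) / 5 = 15.3333/5 = 3.0667
  s[Y,Z] = ((-2.3333)·(-1.1667) + (-1.3333)·(1.8333) + (0.6667)·(-1.1667) + (0.6667)·(1.8333) + (-0.3333)·(0.8333) + (2.6667)·(-2.1667)) / 5 = -5.3333/5 = -1.0667
  s[Z,Z] = ((-1.1667)·(-1.1667) + (1.8333)·(1.8333) + (-1.1667)·(-1.1667) + (1.8333)·(1.8333) + (0.8333)·(0.8333) + (-2.1667)·(-2.1667)) / 5 = 14.8333/5 = 2.9667
  Sample standard deviations s_i = √(s[i,i]):
  s(X) = √(5.8667) = 2.4221
  s(Y) = √(3.0667) = 1.7512
  s(Z) = √(2.9667) = 1.7224

Step 3 — r_{ij} = s_{ij} / (s_i · s_j):
  r[X,X] = 1 (diagonal).
  r[X,Y] = -1.5333 / (2.4221 · 1.7512) = -1.5333 / 4.2416 = -0.3615
  r[X,Z] = -1.0667 / (2.4221 · 1.7224) = -1.0667 / 4.1719 = -0.2557
  r[Y,Y] = 1 (diagonal).
  r[Y,Z] = -1.0667 / (1.7512 · 1.7224) = -1.0667 / 3.0163 = -0.3536
  r[Z,Z] = 1 (diagonal).

R is symmetric with unit diagonal. Assembling:

R = [[1, -0.3615, -0.2557],
 [-0.3615, 1, -0.3536],
 [-0.2557, -0.3536, 1]]


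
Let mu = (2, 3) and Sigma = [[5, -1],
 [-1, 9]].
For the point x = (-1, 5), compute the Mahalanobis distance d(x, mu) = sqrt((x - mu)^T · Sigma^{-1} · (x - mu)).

Step 1 — centre the observation: (x - mu) = (-3, 2).

Step 2 — invert Sigma. det(Sigma) = 5·9 - (-1)² = 44.
  Sigma^{-1} = (1/det) · [[d, -b], [-b, a]] = [[0.2045, 0.0227],
 [0.0227, 0.1136]].

Step 3 — form the quadratic (x - mu)^T · Sigma^{-1} · (x - mu):
  Sigma^{-1} · (x - mu) = (-0.5682, 0.1591).
  (x - mu)^T · [Sigma^{-1} · (x - mu)] = (-3)·(-0.5682) + (2)·(0.1591) = 2.0227.

Step 4 — take square root: d = √(2.0227) ≈ 1.4222.

d(x, mu) = √(2.0227) ≈ 1.4222


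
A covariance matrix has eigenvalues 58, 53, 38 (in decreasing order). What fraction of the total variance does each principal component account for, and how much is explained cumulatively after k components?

Step 1 — total variance = trace(Sigma) = Σ λ_i = 58 + 53 + 38 = 149.

Step 2 — fraction explained by component i = λ_i / Σ λ:
  PC1: 58/149 = 0.3893
  PC2: 53/149 = 0.3557
  PC3: 38/149 = 0.255

Step 3 — cumulative fraction after k components = (λ_1 + ... + λ_k) / Σ λ:
  k = 1: 58/149 = 0.3893
  k = 2: (58 + 53)/149 = 111/149 = 0.745
  k = 3: (58 + 53 + 38)/149 = 149/149 = 1

Summary (fraction, with percent):

explained: PC1 0.3893 (38.93%), PC2 0.3557 (35.57%), PC3 0.255 (25.5%);  cumulative: 0.3893, 0.745, 1


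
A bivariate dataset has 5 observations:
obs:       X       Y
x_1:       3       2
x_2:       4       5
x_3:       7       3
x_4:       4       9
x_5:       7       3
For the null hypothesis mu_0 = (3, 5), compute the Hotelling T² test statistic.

Step 1 — sample mean vector:
  mean(X) = (3 + 4 + 7 + 4 + 7) / 5 = 25/5 = 5
  mean(Y) = (2 + 5 + 3 + 9 + 3) / 5 = 22/5 = 4.4
  x̄ = (5, 4.4),  deviation x̄ - mu_0 = (5, 4.4) - (3, 5) = (2, -0.6).

Step 2 — sample covariance matrix, S[i,j] = (1/(n-1)) · Σ_k (x_{k,i} - mean_i) · (x_{k,j} - mean_j), divisor n-1 = 4:
  S[X,X] = ((-2)·(-2) + (-1)·(-1) + (2)·(2) + (-1)·(-1) + (2)·(2)) / 4 = 14/4 = 3.5
  S[X,Y] = ((-2)·(-2.4) + (-1)·(0.6) + (2)·(-1.4) + (-1)·(4.6) + (2)·(-1.4)) / 4 = -6/4 = -1.5
  S[Y,Y] = ((-2.4)·(-2.4) + (0.6)·(0.6) + (-1.4)·(-1.4) + (4.6)·(4.6) + (-1.4)·(-1.4)) / 4 = 31.2/4 = 7.8
  S = [[3.5, -1.5],
 [-1.5, 7.8]].

Step 3 — invert S. det(S) = 3.5·7.8 - (-1.5)² = 25.05.
  S^{-1} = (1/det) · [[d, -b], [-b, a]] = [[0.3114, 0.0599],
 [0.0599, 0.1397]].

Step 4 — quadratic form (x̄ - mu_0)^T · S^{-1} · (x̄ - mu_0):
  S^{-1} · (x̄ - mu_0) = (0.5868, 0.0359),
  (x̄ - mu_0)^T · [...] = (2)·(0.5868) + (-0.6)·(0.0359) = 1.1521.

Step 5 — scale by n: T² = 5 · 1.1521 = 5.7605.

T² ≈ 5.7605


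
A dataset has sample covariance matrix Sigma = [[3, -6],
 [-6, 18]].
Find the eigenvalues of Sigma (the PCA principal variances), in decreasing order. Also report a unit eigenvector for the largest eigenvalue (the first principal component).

Step 1 — characteristic polynomial of 2×2 Sigma:
  det(Sigma - λI) = λ² - trace · λ + det = 0.
  trace = 3 + 18 = 21, det = 3·18 - (-6)² = 18.
Step 2 — discriminant:
  Δ = trace² - 4·det = 441 - 72 = 369.
Step 3 — eigenvalues:
  λ = (trace ± √Δ)/2 = (21 ± 19.2094)/2,
  λ_1 = 20.1047,  λ_2 = 0.8953.

Step 4 — unit eigenvector for λ_1: solve (Sigma - λ_1 I)v = 0. First row:
  (3 - 20.1047)·v_x + (-6)·v_y = 0, i.e. (-17.1047)·v_x + (-6)·v_y = 0,
  so v ∝ (b, λ_1 - a) = (-6, 17.1047); multiply by -1 so the first entry is positive: u = (6, -17.1047).
  ||u|| = √((6)² + (-17.1047)²) = √(328.5703) ≈ 18.1265,
  v_1 = u/||u|| ≈ (0.331, -0.9436) (||v_1|| = 1).

λ_1 = 20.1047,  λ_2 = 0.8953;  v_1 ≈ (0.331, -0.9436)


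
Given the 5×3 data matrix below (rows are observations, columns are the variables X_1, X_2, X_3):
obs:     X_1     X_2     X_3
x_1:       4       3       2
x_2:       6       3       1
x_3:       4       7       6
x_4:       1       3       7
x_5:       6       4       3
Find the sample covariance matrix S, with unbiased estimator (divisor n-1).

Step 1 — column means:
  mean(X_1) = (4 + 6 + 4 + 1 + 6) / 5 = 21/5 = 4.2
  mean(X_2) = (3 + 3 + 7 + 3 + 4) / 5 = 20/5 = 4
  mean(X_3) = (2 + 1 + 6 + 7 + 3) / 5 = 19/5 = 3.8

Step 2 — sample covariance S[i,j] = (1/(n-1)) · Σ_k (x_{k,i} - mean_i) · (x_{k,j} - mean_j), with n-1 = 4.
  S[X_1,X_1] = ((-0.2)·(-0.2) + (1.8)·(1.8) + (-0.2)·(-0.2) + (-3.2)·(-3.2) + (1.8)·(1.8)) / 4 = 16.8/4 = 4.2
  S[X_1,X_2] = ((-0.2)·(-1) + (1.8)·(-1) + (-0.2)·(3) + (-3.2)·(-1) + (1.8)·(0)) / 4 = 1/4 = 0.25
  S[X_1,X_3] = ((-0.2)·(-1.8) + (1.8)·(-2.8) + (-0.2)·(2.2) + (-3.2)·(3.2) + (1.8)·(-0.8)) / 4 = -16.8/4 = -4.2
  S[X_2,X_2] = ((-1)·(-1) + (-1)·(-1) + (3)·(3) + (-1)·(-1) + (0)·(0)) / 4 = 12/4 = 3
  S[X_2,X_3] = ((-1)·(-1.8) + (-1)·(-2.8) + (3)·(2.2) + (-1)·(3.2) + (0)·(-0.8)) / 4 = 8/4 = 2
  S[X_3,X_3] = ((-1.8)·(-1.8) + (-2.8)·(-2.8) + (2.2)·(2.2) + (3.2)·(3.2) + (-0.8)·(-0.8)) / 4 = 26.8/4 = 6.7

S is symmetric (S[j,i] = S[i,j]). Assembling:

S = [[4.2, 0.25, -4.2],
 [0.25, 3, 2],
 [-4.2, 2, 6.7]]


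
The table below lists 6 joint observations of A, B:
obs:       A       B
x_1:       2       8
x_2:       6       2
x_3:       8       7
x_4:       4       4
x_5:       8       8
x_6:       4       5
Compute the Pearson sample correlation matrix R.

Step 1 — column means:
  mean(A) = (2 + 6 + 8 + 4 + 8 + 4) / 6 = 32/6 = 5.3333
  mean(B) = (8 + 2 + 7 + 4 + 8 + 5) / 6 = 34/6 = 5.6667

Step 2 — sample variances and covariances s[i,j] = (1/(n-1)) · Σ_k (x_{k,i} - mean_i) · (x_{k,j} - mean_j), with n-1 = 5:
  s[A,A] = ((-3.3333)·(-3.3333) + (0.6667)·(0.6667) + (2.6667)·(2.6667) + (-1.3333)·(-1.3333) + (2.6667)·(2.6667) + (-1.3333)·(-1.3333)) / 5 = 29.3333/5 = 5.8667
  s[A,B] = ((-3.3333)·(2.3333) + (0.6667)·(-3.6667) + (2.6667)·(1.3333) + (-1.3333)·(-1.6667) + (2.6667)·(2.3333) + (-1.3333)·(-0.6667)) / 5 = 2.6667/5 = 0.5333
  s[B,B] = ((2.3333)·(2.3333) + (-3.6667)·(-3.6667) + (1.3333)·(1.3333) + (-1.6667)·(-1.6667) + (2.3333)·(2.3333) + (-0.6667)·(-0.6667)) / 5 = 29.3333/5 = 5.8667
  Sample standard deviations s_i = √(s[i,i]):
  s(A) = √(5.8667) = 2.4221
  s(B) = √(5.8667) = 2.4221

Step 3 — r_{ij} = s_{ij} / (s_i · s_j):
  r[A,A] = 1 (diagonal).
  r[A,B] = 0.5333 / (2.4221 · 2.4221) = 0.5333 / 5.8667 = 0.0909
  r[B,B] = 1 (diagonal).

R is symmetric with unit diagonal. Assembling:

R = [[1, 0.0909],
 [0.0909, 1]]


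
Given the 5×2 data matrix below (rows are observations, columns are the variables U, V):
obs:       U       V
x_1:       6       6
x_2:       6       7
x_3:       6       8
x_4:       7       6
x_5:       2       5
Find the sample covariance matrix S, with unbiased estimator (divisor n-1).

Step 1 — column means:
  mean(U) = (6 + 6 + 6 + 7 + 2) / 5 = 27/5 = 5.4
  mean(V) = (6 + 7 + 8 + 6 + 5) / 5 = 32/5 = 6.4

Step 2 — sample covariance S[i,j] = (1/(n-1)) · Σ_k (x_{k,i} - mean_i) · (x_{k,j} - mean_j), with n-1 = 4.
  S[U,U] = ((0.6)·(0.6) + (0.6)·(0.6) + (0.6)·(0.6) + (1.6)·(1.6) + (-3.4)·(-3.4)) / 4 = 15.2/4 = 3.8
  S[U,V] = ((0.6)·(-0.4) + (0.6)·(0.6) + (0.6)·(1.6) + (1.6)·(-0.4) + (-3.4)·(-1.4)) / 4 = 5.2/4 = 1.3
  S[V,V] = ((-0.4)·(-0.4) + (0.6)·(0.6) + (1.6)·(1.6) + (-0.4)·(-0.4) + (-1.4)·(-1.4)) / 4 = 5.2/4 = 1.3

S is symmetric (S[j,i] = S[i,j]). Assembling:

S = [[3.8, 1.3],
 [1.3, 1.3]]


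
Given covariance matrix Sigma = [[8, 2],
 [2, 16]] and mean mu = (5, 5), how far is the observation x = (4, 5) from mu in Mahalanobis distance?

Step 1 — centre the observation: (x - mu) = (-1, 0).

Step 2 — invert Sigma. det(Sigma) = 8·16 - (2)² = 124.
  Sigma^{-1} = (1/det) · [[d, -b], [-b, a]] = [[0.129, -0.0161],
 [-0.0161, 0.0645]].

Step 3 — form the quadratic (x - mu)^T · Sigma^{-1} · (x - mu):
  Sigma^{-1} · (x - mu) = (-0.129, 0.0161).
  (x - mu)^T · [Sigma^{-1} · (x - mu)] = (-1)·(-0.129) + (0)·(0.0161) = 0.129.

Step 4 — take square root: d = √(0.129) ≈ 0.3592.

d(x, mu) = √(0.129) ≈ 0.3592


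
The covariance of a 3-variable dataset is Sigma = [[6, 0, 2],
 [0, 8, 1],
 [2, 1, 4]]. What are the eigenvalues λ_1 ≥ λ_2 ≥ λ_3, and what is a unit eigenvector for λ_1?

Step 1 — characteristic polynomial p(λ) = det(λI - Sigma) = λ³ - tr·λ² + c_1·λ - det, where tr = trace, c_1 = sum of the principal 2×2 minors, det = det(Sigma):
  tr = 6 + 8 + 4 = 18,
  c_1 = (6·8 - (0)²) + (6·4 - (2)²) + (8·4 - (1)²) = 48 + 20 + 31 = 99,
  det = 6·(8·4 - (1)²) - (0)·((0)·4 - (1)·(2)) + (2)·((0)·(1) - 8·(2)) = 6·(31) - (0)·(-2) + (2)·(-16) = 154.
  So p(λ) = λ³ - 18λ² + 99λ - 154.
Step 2 — look for an integer root (rational root theorem: any rational root is an integer divisor of 154). Testing λ = 7:
  p(7) = 343 - 882 + 693 - 154 = 0  ✓
  Dividing out (λ - 7): p(λ) = (λ - 7)(λ² - 11λ + 22).
Step 3 — remaining eigenvalues from the quadratic λ² - 11λ + 22 = 0:
  Δ = 11² - 4·22 = 121 - 88 = 33,  λ = (11 ± √33)/2 = (11 ± 5.7446)/2 ≈ 8.3723 or 2.6277.
  Sorted: λ_1 = 8.3723,  λ_2 = 7,  λ_3 = 2.6277  (check: sum = 18 = tr ✓).

Step 4 — unit eigenvector for λ_1 ≈ 8.3723: v spans the null space of (Sigma - λ_1 I), whose rows are
  r_1 = (-2.3723, 0, 2),  r_2 = (0, -0.3723, 1),  r_3 = (2, 1, -4.3723).
  v is orthogonal to every row, so take v ∝ r_1 × r_2 = ((0)·(1) - (2)·(-0.3723), (2)·(0) - (-2.3723)·(1), (-2.3723)·(-0.3723) - (0)·(0)) ≈ (0.7446, 2.3723, 0.8832).
  Let u = (0.7446, 2.3723, 0.8832).
  ||u|| = √((0.7446)² + (2.3723)² + (0.8832)²) = √(6.9621) ≈ 2.6386,  v_1 = u/||u|| ≈ (0.2822, 0.8991, 0.3347) (||v_1|| = 1).

λ_1 = 8.3723,  λ_2 = 7,  λ_3 = 2.6277;  v_1 ≈ (0.2822, 0.8991, 0.3347)


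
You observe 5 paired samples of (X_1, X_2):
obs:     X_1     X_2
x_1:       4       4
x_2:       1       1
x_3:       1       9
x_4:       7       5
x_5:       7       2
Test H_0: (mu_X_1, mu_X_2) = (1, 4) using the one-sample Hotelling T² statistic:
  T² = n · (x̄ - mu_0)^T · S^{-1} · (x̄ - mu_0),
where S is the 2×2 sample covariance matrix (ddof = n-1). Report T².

Step 1 — sample mean vector:
  mean(X_1) = (4 + 1 + 1 + 7 + 7) / 5 = 20/5 = 4
  mean(X_2) = (4 + 1 + 9 + 5 + 2) / 5 = 21/5 = 4.2
  x̄ = (4, 4.2),  deviation x̄ - mu_0 = (4, 4.2) - (1, 4) = (3, 0.2).

Step 2 — sample covariance matrix, S[i,j] = (1/(n-1)) · Σ_k (x_{k,i} - mean_i) · (x_{k,j} - mean_j), divisor n-1 = 4:
  S[X_1,X_1] = ((0)·(0) + (-3)·(-3) + (-3)·(-3) + (3)·(3) + (3)·(3)) / 4 = 36/4 = 9
  S[X_1,X_2] = ((0)·(-0.2) + (-3)·(-3.2) + (-3)·(4.8) + (3)·(0.8) + (3)·(-2.2)) / 4 = -9/4 = -2.25
  S[X_2,X_2] = ((-0.2)·(-0.2) + (-3.2)·(-3.2) + (4.8)·(4.8) + (0.8)·(0.8) + (-2.2)·(-2.2)) / 4 = 38.8/4 = 9.7
  S = [[9, -2.25],
 [-2.25, 9.7]].

Step 3 — invert S. det(S) = 9·9.7 - (-2.25)² = 82.2375.
  S^{-1} = (1/det) · [[d, -b], [-b, a]] = [[0.118, 0.0274],
 [0.0274, 0.1094]].

Step 4 — quadratic form (x̄ - mu_0)^T · S^{-1} · (x̄ - mu_0):
  S^{-1} · (x̄ - mu_0) = (0.3593, 0.104),
  (x̄ - mu_0)^T · [...] = (3)·(0.3593) + (0.2)·(0.104) = 1.0988.

Step 5 — scale by n: T² = 5 · 1.0988 = 5.4938.

T² ≈ 5.4938


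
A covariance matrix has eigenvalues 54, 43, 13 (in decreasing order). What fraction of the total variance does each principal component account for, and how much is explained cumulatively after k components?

Step 1 — total variance = trace(Sigma) = Σ λ_i = 54 + 43 + 13 = 110.

Step 2 — fraction explained by component i = λ_i / Σ λ:
  PC1: 54/110 = 0.4909
  PC2: 43/110 = 0.3909
  PC3: 13/110 = 0.1182

Step 3 — cumulative fraction after k components = (λ_1 + ... + λ_k) / Σ λ:
  k = 1: 54/110 = 0.4909
  k = 2: (54 + 43)/110 = 97/110 = 0.8818
  k = 3: (54 + 43 + 13)/110 = 110/110 = 1

Summary (fraction, with percent):

explained: PC1 0.4909 (49.09%), PC2 0.3909 (39.09%), PC3 0.1182 (11.82%);  cumulative: 0.4909, 0.8818, 1


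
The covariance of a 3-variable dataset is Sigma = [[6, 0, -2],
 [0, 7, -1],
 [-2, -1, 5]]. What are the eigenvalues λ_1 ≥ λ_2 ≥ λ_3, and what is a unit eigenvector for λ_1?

Step 1 — characteristic polynomial p(λ) = det(λI - Sigma) = λ³ - tr·λ² + c_1·λ - det, where tr = trace, c_1 = sum of the principal 2×2 minors, det = det(Sigma):
  tr = 6 + 7 + 5 = 18,
  c_1 = (6·7 - (0)²) + (6·5 - (-2)²) + (7·5 - (-1)²) = 42 + 26 + 34 = 102,
  det = 6·(7·5 - (-1)²) - (0)·((0)·5 - (-1)·(-2)) + (-2)·((0)·(-1) - 7·(-2)) = 6·(34) - (0)·(-2) + (-2)·(14) = 176.
  So p(λ) = λ³ - 18λ² + 102λ - 176.
Step 2 — look for an integer root (rational root theorem: any rational root is an integer divisor of 176). Testing λ = 8:
  p(8) = 512 - 1152 + 816 - 176 = 0  ✓
  Dividing out (λ - 8): p(λ) = (λ - 8)(λ² - 10λ + 22).
Step 3 — remaining eigenvalues from the quadratic λ² - 10λ + 22 = 0:
  Δ = 10² - 4·22 = 100 - 88 = 12,  λ = (10 ± √12)/2 = (10 ± 3.4641)/2 ≈ 6.7321 or 3.2679.
  Sorted: λ_1 = 8,  λ_2 = 6.7321,  λ_3 = 3.2679  (check: sum = 18 = tr ✓).

Step 4 — unit eigenvector for λ_1 = 8: v spans the null space of (Sigma - λ_1 I), whose rows are
  r_1 = (-2, 0, -2),  r_2 = (0, -1, -1),  r_3 = (-2, -1, -3).
  v is orthogonal to every row, so take v ∝ r_1 × r_2 = ((0)·(-1) - (-2)·(-1), (-2)·(0) - (-2)·(-1), (-2)·(-1) - (0)·(0)) = (-2, -2, 2).
  Rescale (divide by 2; multiply by -1 so the first nonzero entry is positive): u = (1, 1, -1).
  ||u|| = √((1)² + (1)² + (-1)²) = √(3) ≈ 1.7321,  v_1 = u/||u|| ≈ (0.5774, 0.5774, -0.5774) (||v_1|| = 1).

λ_1 = 8,  λ_2 = 6.7321,  λ_3 = 3.2679;  v_1 ≈ (0.5774, 0.5774, -0.5774)


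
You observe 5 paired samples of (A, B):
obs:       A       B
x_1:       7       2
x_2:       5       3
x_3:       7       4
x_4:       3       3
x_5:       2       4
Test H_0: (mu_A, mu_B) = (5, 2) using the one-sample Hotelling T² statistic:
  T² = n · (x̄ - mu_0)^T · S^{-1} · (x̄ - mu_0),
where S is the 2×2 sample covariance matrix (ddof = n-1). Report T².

Step 1 — sample mean vector:
  mean(A) = (7 + 5 + 7 + 3 + 2) / 5 = 24/5 = 4.8
  mean(B) = (2 + 3 + 4 + 3 + 4) / 5 = 16/5 = 3.2
  x̄ = (4.8, 3.2),  deviation x̄ - mu_0 = (4.8, 3.2) - (5, 2) = (-0.2, 1.2).

Step 2 — sample covariance matrix, S[i,j] = (1/(n-1)) · Σ_k (x_{k,i} - mean_i) · (x_{k,j} - mean_j), divisor n-1 = 4:
  S[A,A] = ((2.2)·(2.2) + (0.2)·(0.2) + (2.2)·(2.2) + (-1.8)·(-1.8) + (-2.8)·(-2.8)) / 4 = 20.8/4 = 5.2
  S[A,B] = ((2.2)·(-1.2) + (0.2)·(-0.2) + (2.2)·(0.8) + (-1.8)·(-0.2) + (-2.8)·(0.8)) / 4 = -2.8/4 = -0.7
  S[B,B] = ((-1.2)·(-1.2) + (-0.2)·(-0.2) + (0.8)·(0.8) + (-0.2)·(-0.2) + (0.8)·(0.8)) / 4 = 2.8/4 = 0.7
  S = [[5.2, -0.7],
 [-0.7, 0.7]].

Step 3 — invert S. det(S) = 5.2·0.7 - (-0.7)² = 3.15.
  S^{-1} = (1/det) · [[d, -b], [-b, a]] = [[0.2222, 0.2222],
 [0.2222, 1.6508]].

Step 4 — quadratic form (x̄ - mu_0)^T · S^{-1} · (x̄ - mu_0):
  S^{-1} · (x̄ - mu_0) = (0.2222, 1.9365),
  (x̄ - mu_0)^T · [...] = (-0.2)·(0.2222) + (1.2)·(1.9365) = 2.2794.

Step 5 — scale by n: T² = 5 · 2.2794 = 11.3968.

T² ≈ 11.3968


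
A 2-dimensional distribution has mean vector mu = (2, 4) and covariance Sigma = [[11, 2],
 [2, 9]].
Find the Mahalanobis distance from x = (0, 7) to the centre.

Step 1 — centre the observation: (x - mu) = (-2, 3).

Step 2 — invert Sigma. det(Sigma) = 11·9 - (2)² = 95.
  Sigma^{-1} = (1/det) · [[d, -b], [-b, a]] = [[0.0947, -0.0211],
 [-0.0211, 0.1158]].

Step 3 — form the quadratic (x - mu)^T · Sigma^{-1} · (x - mu):
  Sigma^{-1} · (x - mu) = (-0.2526, 0.3895).
  (x - mu)^T · [Sigma^{-1} · (x - mu)] = (-2)·(-0.2526) + (3)·(0.3895) = 1.6737.

Step 4 — take square root: d = √(1.6737) ≈ 1.2937.

d(x, mu) = √(1.6737) ≈ 1.2937


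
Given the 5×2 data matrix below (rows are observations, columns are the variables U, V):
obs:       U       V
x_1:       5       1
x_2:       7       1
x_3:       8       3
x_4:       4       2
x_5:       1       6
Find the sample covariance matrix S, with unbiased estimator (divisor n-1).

Step 1 — column means:
  mean(U) = (5 + 7 + 8 + 4 + 1) / 5 = 25/5 = 5
  mean(V) = (1 + 1 + 3 + 2 + 6) / 5 = 13/5 = 2.6

Step 2 — sample covariance S[i,j] = (1/(n-1)) · Σ_k (x_{k,i} - mean_i) · (x_{k,j} - mean_j), with n-1 = 4.
  S[U,U] = ((0)·(0) + (2)·(2) + (3)·(3) + (-1)·(-1) + (-4)·(-4)) / 4 = 30/4 = 7.5
  S[U,V] = ((0)·(-1.6) + (2)·(-1.6) + (3)·(0.4) + (-1)·(-0.6) + (-4)·(3.4)) / 4 = -15/4 = -3.75
  S[V,V] = ((-1.6)·(-1.6) + (-1.6)·(-1.6) + (0.4)·(0.4) + (-0.6)·(-0.6) + (3.4)·(3.4)) / 4 = 17.2/4 = 4.3

S is symmetric (S[j,i] = S[i,j]). Assembling:

S = [[7.5, -3.75],
 [-3.75, 4.3]]


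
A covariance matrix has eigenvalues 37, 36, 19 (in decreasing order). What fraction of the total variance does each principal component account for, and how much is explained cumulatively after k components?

Step 1 — total variance = trace(Sigma) = Σ λ_i = 37 + 36 + 19 = 92.

Step 2 — fraction explained by component i = λ_i / Σ λ:
  PC1: 37/92 = 0.4022
  PC2: 36/92 = 0.3913
  PC3: 19/92 = 0.2065

Step 3 — cumulative fraction after k components = (λ_1 + ... + λ_k) / Σ λ:
  k = 1: 37/92 = 0.4022
  k = 2: (37 + 36)/92 = 73/92 = 0.7935
  k = 3: (37 + 36 + 19)/92 = 92/92 = 1

Summary (fraction, with percent):

explained: PC1 0.4022 (40.22%), PC2 0.3913 (39.13%), PC3 0.2065 (20.65%);  cumulative: 0.4022, 0.7935, 1


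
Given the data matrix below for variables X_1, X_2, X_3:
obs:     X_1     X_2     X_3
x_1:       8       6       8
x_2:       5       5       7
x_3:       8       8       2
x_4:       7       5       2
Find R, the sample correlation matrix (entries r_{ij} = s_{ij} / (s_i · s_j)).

Step 1 — column means:
  mean(X_1) = (8 + 5 + 8 + 7) / 4 = 28/4 = 7
  mean(X_2) = (6 + 5 + 8 + 5) / 4 = 24/4 = 6
  mean(X_3) = (8 + 7 + 2 + 2) / 4 = 19/4 = 4.75

Step 2 — sample variances and covariances s[i,j] = (1/(n-1)) · Σ_k (x_{k,i} - mean_i) · (x_{k,j} - mean_j), with n-1 = 3:
  s[X_1,X_1] = ((1)·(1) + (-2)·(-2) + (1)·(1) + (0)·(0)) / 3 = 6/3 = 2
  s[X_1,X_2] = ((1)·(0) + (-2)·(-1) + (1)·(2) + (0)·(-1)) / 3 = 4/3 = 1.3333
  s[X_1,X_3] = ((1)·(3.25) + (-2)·(2.25) + (1)·(-2.75) + (0)·(-2.75)) / 3 = -4/3 = -1.3333
  s[X_2,X_2] = ((0)·(0) + (-1)·(-1) + (2)·(2) + (-1)·(-1)) / 3 = 6/3 = 2
  s[X_2,X_3] = ((0)·(3.25) + (-1)·(2.25) + (2)·(-2.75) + (-1)·(-2.75)) / 3 = -5/3 = -1.6667
  s[X_3,X_3] = ((3.25)·(3.25) + (2.25)·(2.25) + (-2.75)·(-2.75) + (-2.75)·(-2.75)) / 3 = 30.75/3 = 10.25
  Sample standard deviations s_i = √(s[i,i]):
  s(X_1) = √(2) = 1.4142
  s(X_2) = √(2) = 1.4142
  s(X_3) = √(10.25) = 3.2016

Step 3 — r_{ij} = s_{ij} / (s_i · s_j):
  r[X_1,X_1] = 1 (diagonal).
  r[X_1,X_2] = 1.3333 / (1.4142 · 1.4142) = 1.3333 / 2 = 0.6667
  r[X_1,X_3] = -1.3333 / (1.4142 · 3.2016) = -1.3333 / 4.5277 = -0.2945
  r[X_2,X_2] = 1 (diagonal).
  r[X_2,X_3] = -1.6667 / (1.4142 · 3.2016) = -1.6667 / 4.5277 = -0.3681
  r[X_3,X_3] = 1 (diagonal).

R is symmetric with unit diagonal. Assembling:

R = [[1, 0.6667, -0.2945],
 [0.6667, 1, -0.3681],
 [-0.2945, -0.3681, 1]]


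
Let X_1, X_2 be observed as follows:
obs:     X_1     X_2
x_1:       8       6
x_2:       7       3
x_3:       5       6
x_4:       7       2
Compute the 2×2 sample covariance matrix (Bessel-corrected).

Step 1 — column means:
  mean(X_1) = (8 + 7 + 5 + 7) / 4 = 27/4 = 6.75
  mean(X_2) = (6 + 3 + 6 + 2) / 4 = 17/4 = 4.25

Step 2 — sample covariance S[i,j] = (1/(n-1)) · Σ_k (x_{k,i} - mean_i) · (x_{k,j} - mean_j), with n-1 = 3.
  S[X_1,X_1] = ((1.25)·(1.25) + (0.25)·(0.25) + (-1.75)·(-1.75) + (0.25)·(0.25)) / 3 = 4.75/3 = 1.5833
  S[X_1,X_2] = ((1.25)·(1.75) + (0.25)·(-1.25) + (-1.75)·(1.75) + (0.25)·(-2.25)) / 3 = -1.75/3 = -0.5833
  S[X_2,X_2] = ((1.75)·(1.75) + (-1.25)·(-1.25) + (1.75)·(1.75) + (-2.25)·(-2.25)) / 3 = 12.75/3 = 4.25

S is symmetric (S[j,i] = S[i,j]). Assembling:

S = [[1.5833, -0.5833],
 [-0.5833, 4.25]]


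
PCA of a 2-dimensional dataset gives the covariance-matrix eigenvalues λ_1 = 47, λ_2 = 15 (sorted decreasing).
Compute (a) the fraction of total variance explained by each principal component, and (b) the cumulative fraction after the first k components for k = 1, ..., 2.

Step 1 — total variance = trace(Sigma) = Σ λ_i = 47 + 15 = 62.

Step 2 — fraction explained by component i = λ_i / Σ λ:
  PC1: 47/62 = 0.7581
  PC2: 15/62 = 0.2419

Step 3 — cumulative fraction after k components = (λ_1 + ... + λ_k) / Σ λ:
  k = 1: 47/62 = 0.7581
  k = 2: (47 + 15)/62 = 62/62 = 1

Summary (fraction, with percent):

explained: PC1 0.7581 (75.81%), PC2 0.2419 (24.19%);  cumulative: 0.7581, 1


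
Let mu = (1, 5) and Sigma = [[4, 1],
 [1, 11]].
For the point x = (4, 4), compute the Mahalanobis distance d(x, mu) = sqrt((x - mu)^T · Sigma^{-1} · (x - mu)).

Step 1 — centre the observation: (x - mu) = (3, -1).

Step 2 — invert Sigma. det(Sigma) = 4·11 - (1)² = 43.
  Sigma^{-1} = (1/det) · [[d, -b], [-b, a]] = [[0.2558, -0.0233],
 [-0.0233, 0.093]].

Step 3 — form the quadratic (x - mu)^T · Sigma^{-1} · (x - mu):
  Sigma^{-1} · (x - mu) = (0.7907, -0.1628).
  (x - mu)^T · [Sigma^{-1} · (x - mu)] = (3)·(0.7907) + (-1)·(-0.1628) = 2.5349.

Step 4 — take square root: d = √(2.5349) ≈ 1.5921.

d(x, mu) = √(2.5349) ≈ 1.5921


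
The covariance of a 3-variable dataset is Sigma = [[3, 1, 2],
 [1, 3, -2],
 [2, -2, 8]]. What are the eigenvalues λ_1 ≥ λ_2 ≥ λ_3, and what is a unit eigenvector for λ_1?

Step 1 — characteristic polynomial p(λ) = det(λI - Sigma) = λ³ - tr·λ² + c_1·λ - det, where tr = trace, c_1 = sum of the principal 2×2 minors, det = det(Sigma):
  tr = 3 + 3 + 8 = 14,
  c_1 = (3·3 - (1)²) + (3·8 - (2)²) + (3·8 - (-2)²) = 8 + 20 + 20 = 48,
  det = 3·(3·8 - (-2)²) - (1)·((1)·8 - (-2)·(2)) + (2)·((1)·(-2) - 3·(2)) = 3·(20) - (1)·(12) + (2)·(-8) = 32.
  So p(λ) = λ³ - 14λ² + 48λ - 32.
Step 2 — look for an integer root (rational root theorem: any rational root is an integer divisor of 32). Testing λ = 4:
  p(4) = 64 - 224 + 192 - 32 = 0  ✓
  Dividing out (λ - 4): p(λ) = (λ - 4)(λ² - 10λ + 8).
Step 3 — remaining eigenvalues from the quadratic λ² - 10λ + 8 = 0:
  Δ = 10² - 4·8 = 100 - 32 = 68,  λ = (10 ± √68)/2 = (10 ± 8.2462)/2 ≈ 9.1231 or 0.8769.
  Sorted: λ_1 = 9.1231,  λ_2 = 4,  λ_3 = 0.8769  (check: sum = 14 = tr ✓).

Step 4 — unit eigenvector for λ_1 ≈ 9.1231: v spans the null space of (Sigma - λ_1 I), whose rows are
  r_1 = (-6.1231, 1, 2),  r_2 = (1, -6.1231, -2),  r_3 = (2, -2, -1.1231).
  v is orthogonal to every row, so take v ∝ r_1 × r_2 = ((1)·(-2) - (2)·(-6.1231), (2)·(1) - (-6.1231)·(-2), (-6.1231)·(-6.1231) - (1)·(1)) ≈ (10.2462, -10.2462, 36.4924).
  Let u = (10.2462, -10.2462, 36.4924).
  ||u|| = √((10.2462)² + (-10.2462)² + (36.4924)²) = √(1541.6666) ≈ 39.2641,  v_1 = u/||u|| ≈ (0.261, -0.261, 0.9294) (||v_1|| = 1).

λ_1 = 9.1231,  λ_2 = 4,  λ_3 = 0.8769;  v_1 ≈ (0.261, -0.261, 0.9294)


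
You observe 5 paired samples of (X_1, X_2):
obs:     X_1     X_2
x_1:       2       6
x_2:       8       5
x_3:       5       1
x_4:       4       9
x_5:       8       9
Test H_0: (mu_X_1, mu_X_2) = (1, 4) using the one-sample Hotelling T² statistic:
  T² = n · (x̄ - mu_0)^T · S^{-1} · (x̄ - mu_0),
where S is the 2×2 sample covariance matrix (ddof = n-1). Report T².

Step 1 — sample mean vector:
  mean(X_1) = (2 + 8 + 5 + 4 + 8) / 5 = 27/5 = 5.4
  mean(X_2) = (6 + 5 + 1 + 9 + 9) / 5 = 30/5 = 6
  x̄ = (5.4, 6),  deviation x̄ - mu_0 = (5.4, 6) - (1, 4) = (4.4, 2).

Step 2 — sample covariance matrix, S[i,j] = (1/(n-1)) · Σ_k (x_{k,i} - mean_i) · (x_{k,j} - mean_j), divisor n-1 = 4:
  S[X_1,X_1] = ((-3.4)·(-3.4) + (2.6)·(2.6) + (-0.4)·(-0.4) + (-1.4)·(-1.4) + (2.6)·(2.6)) / 4 = 27.2/4 = 6.8
  S[X_1,X_2] = ((-3.4)·(0) + (2.6)·(-1) + (-0.4)·(-5) + (-1.4)·(3) + (2.6)·(3)) / 4 = 3/4 = 0.75
  S[X_2,X_2] = ((0)·(0) + (-1)·(-1) + (-5)·(-5) + (3)·(3) + (3)·(3)) / 4 = 44/4 = 11
  S = [[6.8, 0.75],
 [0.75, 11]].

Step 3 — invert S. det(S) = 6.8·11 - (0.75)² = 74.2375.
  S^{-1} = (1/det) · [[d, -b], [-b, a]] = [[0.1482, -0.0101],
 [-0.0101, 0.0916]].

Step 4 — quadratic form (x̄ - mu_0)^T · S^{-1} · (x̄ - mu_0):
  S^{-1} · (x̄ - mu_0) = (0.6318, 0.1387),
  (x̄ - mu_0)^T · [...] = (4.4)·(0.6318) + (2)·(0.1387) = 3.0572.

Step 5 — scale by n: T² = 5 · 3.0572 = 15.2861.

T² ≈ 15.2861


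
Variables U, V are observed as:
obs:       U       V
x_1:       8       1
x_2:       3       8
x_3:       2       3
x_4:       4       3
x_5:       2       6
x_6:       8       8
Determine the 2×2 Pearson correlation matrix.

Step 1 — column means:
  mean(U) = (8 + 3 + 2 + 4 + 2 + 8) / 6 = 27/6 = 4.5
  mean(V) = (1 + 8 + 3 + 3 + 6 + 8) / 6 = 29/6 = 4.8333

Step 2 — sample variances and covariances s[i,j] = (1/(n-1)) · Σ_k (x_{k,i} - mean_i) · (x_{k,j} - mean_j), with n-1 = 5:
  s[U,U] = ((3.5)·(3.5) + (-1.5)·(-1.5) + (-2.5)·(-2.5) + (-0.5)·(-0.5) + (-2.5)·(-2.5) + (3.5)·(3.5)) / 5 = 39.5/5 = 7.9
  s[U,V] = ((3.5)·(-3.8333) + (-1.5)·(3.1667) + (-2.5)·(-1.8333) + (-0.5)·(-1.8333) + (-2.5)·(1.1667) + (3.5)·(3.1667)) / 5 = -4.5/5 = -0.9
  s[V,V] = ((-3.8333)·(-3.8333) + (3.1667)·(3.1667) + (-1.8333)·(-1.8333) + (-1.8333)·(-1.8333) + (1.1667)·(1.1667) + (3.1667)·(3.1667)) / 5 = 42.8333/5 = 8.5667
  Sample standard deviations s_i = √(s[i,i]):
  s(U) = √(7.9) = 2.8107
  s(V) = √(8.5667) = 2.9269

Step 3 — r_{ij} = s_{ij} / (s_i · s_j):
  r[U,U] = 1 (diagonal).
  r[U,V] = -0.9 / (2.8107 · 2.9269) = -0.9 / 8.2266 = -0.1094
  r[V,V] = 1 (diagonal).

R is symmetric with unit diagonal. Assembling:

R = [[1, -0.1094],
 [-0.1094, 1]]


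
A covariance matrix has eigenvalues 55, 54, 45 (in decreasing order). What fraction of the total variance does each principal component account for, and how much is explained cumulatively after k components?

Step 1 — total variance = trace(Sigma) = Σ λ_i = 55 + 54 + 45 = 154.

Step 2 — fraction explained by component i = λ_i / Σ λ:
  PC1: 55/154 = 0.3571
  PC2: 54/154 = 0.3506
  PC3: 45/154 = 0.2922

Step 3 — cumulative fraction after k components = (λ_1 + ... + λ_k) / Σ λ:
  k = 1: 55/154 = 0.3571
  k = 2: (55 + 54)/154 = 109/154 = 0.7078
  k = 3: (55 + 54 + 45)/154 = 154/154 = 1

Summary (fraction, with percent):

explained: PC1 0.3571 (35.71%), PC2 0.3506 (35.06%), PC3 0.2922 (29.22%);  cumulative: 0.3571, 0.7078, 1


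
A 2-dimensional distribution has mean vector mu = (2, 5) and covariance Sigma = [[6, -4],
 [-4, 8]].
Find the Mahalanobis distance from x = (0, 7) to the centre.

Step 1 — centre the observation: (x - mu) = (-2, 2).

Step 2 — invert Sigma. det(Sigma) = 6·8 - (-4)² = 32.
  Sigma^{-1} = (1/det) · [[d, -b], [-b, a]] = [[0.25, 0.125],
 [0.125, 0.1875]].

Step 3 — form the quadratic (x - mu)^T · Sigma^{-1} · (x - mu):
  Sigma^{-1} · (x - mu) = (-0.25, 0.125).
  (x - mu)^T · [Sigma^{-1} · (x - mu)] = (-2)·(-0.25) + (2)·(0.125) = 0.75.

Step 4 — take square root: d = √(0.75) ≈ 0.866.

d(x, mu) = √(0.75) ≈ 0.866


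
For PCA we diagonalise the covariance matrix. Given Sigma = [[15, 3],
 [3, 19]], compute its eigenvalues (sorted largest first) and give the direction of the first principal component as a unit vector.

Step 1 — characteristic polynomial of 2×2 Sigma:
  det(Sigma - λI) = λ² - trace · λ + det = 0.
  trace = 15 + 19 = 34, det = 15·19 - (3)² = 276.
Step 2 — discriminant:
  Δ = trace² - 4·det = 1156 - 1104 = 52.
Step 3 — eigenvalues:
  λ = (trace ± √Δ)/2 = (34 ± 7.2111)/2,
  λ_1 = 20.6056,  λ_2 = 13.3944.

Step 4 — unit eigenvector for λ_1: solve (Sigma - λ_1 I)v = 0. First row:
  (15 - 20.6056)·v_x + (3)·v_y = 0, i.e. (-5.6056)·v_x + (3)·v_y = 0,
  so v ∝ (b, λ_1 - a) = (3, 5.6056) = u.
  ||u|| = √((3)² + (5.6056)²) = √(40.4222) ≈ 6.3578,
  v_1 = u/||u|| ≈ (0.4719, 0.8817) (||v_1|| = 1).

λ_1 = 20.6056,  λ_2 = 13.3944;  v_1 ≈ (0.4719, 0.8817)


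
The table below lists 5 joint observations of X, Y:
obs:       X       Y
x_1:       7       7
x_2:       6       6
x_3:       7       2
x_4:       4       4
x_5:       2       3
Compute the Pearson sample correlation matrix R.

Step 1 — column means:
  mean(X) = (7 + 6 + 7 + 4 + 2) / 5 = 26/5 = 5.2
  mean(Y) = (7 + 6 + 2 + 4 + 3) / 5 = 22/5 = 4.4

Step 2 — sample variances and covariances s[i,j] = (1/(n-1)) · Σ_k (x_{k,i} - mean_i) · (x_{k,j} - mean_j), with n-1 = 4:
  s[X,X] = ((1.8)·(1.8) + (0.8)·(0.8) + (1.8)·(1.8) + (-1.2)·(-1.2) + (-3.2)·(-3.2)) / 4 = 18.8/4 = 4.7
  s[X,Y] = ((1.8)·(2.6) + (0.8)·(1.6) + (1.8)·(-2.4) + (-1.2)·(-0.4) + (-3.2)·(-1.4)) / 4 = 6.6/4 = 1.65
  s[Y,Y] = ((2.6)·(2.6) + (1.6)·(1.6) + (-2.4)·(-2.4) + (-0.4)·(-0.4) + (-1.4)·(-1.4)) / 4 = 17.2/4 = 4.3
  Sample standard deviations s_i = √(s[i,i]):
  s(X) = √(4.7) = 2.1679
  s(Y) = √(4.3) = 2.0736

Step 3 — r_{ij} = s_{ij} / (s_i · s_j):
  r[X,X] = 1 (diagonal).
  r[X,Y] = 1.65 / (2.1679 · 2.0736) = 1.65 / 4.4956 = 0.367
  r[Y,Y] = 1 (diagonal).

R is symmetric with unit diagonal. Assembling:

R = [[1, 0.367],
 [0.367, 1]]


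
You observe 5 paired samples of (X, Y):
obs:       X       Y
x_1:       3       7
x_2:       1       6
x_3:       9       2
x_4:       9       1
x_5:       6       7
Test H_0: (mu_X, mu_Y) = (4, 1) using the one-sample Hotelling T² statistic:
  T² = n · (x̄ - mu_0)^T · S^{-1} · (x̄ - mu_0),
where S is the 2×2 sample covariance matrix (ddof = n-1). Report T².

Step 1 — sample mean vector:
  mean(X) = (3 + 1 + 9 + 9 + 6) / 5 = 28/5 = 5.6
  mean(Y) = (7 + 6 + 2 + 1 + 7) / 5 = 23/5 = 4.6
  x̄ = (5.6, 4.6),  deviation x̄ - mu_0 = (5.6, 4.6) - (4, 1) = (1.6, 3.6).

Step 2 — sample covariance matrix, S[i,j] = (1/(n-1)) · Σ_k (x_{k,i} - mean_i) · (x_{k,j} - mean_j), divisor n-1 = 4:
  S[X,X] = ((-2.6)·(-2.6) + (-4.6)·(-4.6) + (3.4)·(3.4) + (3.4)·(3.4) + (0.4)·(0.4)) / 4 = 51.2/4 = 12.8
  S[X,Y] = ((-2.6)·(2.4) + (-4.6)·(1.4) + (3.4)·(-2.6) + (3.4)·(-3.6) + (0.4)·(2.4)) / 4 = -32.8/4 = -8.2
  S[Y,Y] = ((2.4)·(2.4) + (1.4)·(1.4) + (-2.6)·(-2.6) + (-3.6)·(-3.6) + (2.4)·(2.4)) / 4 = 33.2/4 = 8.3
  S = [[12.8, -8.2],
 [-8.2, 8.3]].

Step 3 — invert S. det(S) = 12.8·8.3 - (-8.2)² = 39.
  S^{-1} = (1/det) · [[d, -b], [-b, a]] = [[0.2128, 0.2103],
 [0.2103, 0.3282]].

Step 4 — quadratic form (x̄ - mu_0)^T · S^{-1} · (x̄ - mu_0):
  S^{-1} · (x̄ - mu_0) = (1.0974, 1.5179),
  (x̄ - mu_0)^T · [...] = (1.6)·(1.0974) + (3.6)·(1.5179) = 7.2205.

Step 5 — scale by n: T² = 5 · 7.2205 = 36.1026.

T² ≈ 36.1026


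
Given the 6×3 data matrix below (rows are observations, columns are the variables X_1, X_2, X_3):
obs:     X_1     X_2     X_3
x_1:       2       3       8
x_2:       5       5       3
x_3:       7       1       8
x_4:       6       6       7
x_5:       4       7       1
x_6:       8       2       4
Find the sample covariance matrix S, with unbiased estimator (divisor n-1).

Step 1 — column means:
  mean(X_1) = (2 + 5 + 7 + 6 + 4 + 8) / 6 = 32/6 = 5.3333
  mean(X_2) = (3 + 5 + 1 + 6 + 7 + 2) / 6 = 24/6 = 4
  mean(X_3) = (8 + 3 + 8 + 7 + 1 + 4) / 6 = 31/6 = 5.1667

Step 2 — sample covariance S[i,j] = (1/(n-1)) · Σ_k (x_{k,i} - mean_i) · (x_{k,j} - mean_j), with n-1 = 5.
  S[X_1,X_1] = ((-3.3333)·(-3.3333) + (-0.3333)·(-0.3333) + (1.6667)·(1.6667) + (0.6667)·(0.6667) + (-1.3333)·(-1.3333) + (2.6667)·(2.6667)) / 5 = 23.3333/5 = 4.6667
  S[X_1,X_2] = ((-3.3333)·(-1) + (-0.3333)·(1) + (1.6667)·(-3) + (0.6667)·(2) + (-1.3333)·(3) + (2.6667)·(-2)) / 5 = -10/5 = -2
  S[X_1,X_3] = ((-3.3333)·(2.8333) + (-0.3333)·(-2.1667) + (1.6667)·(2.8333) + (0.6667)·(1.8333) + (-1.3333)·(-4.1667) + (2.6667)·(-1.1667)) / 5 = -0.3333/5 = -0.0667
  S[X_2,X_2] = ((-1)·(-1) + (1)·(1) + (-3)·(-3) + (2)·(2) + (3)·(3) + (-2)·(-2)) / 5 = 28/5 = 5.6
  S[X_2,X_3] = ((-1)·(2.8333) + (1)·(-2.1667) + (-3)·(2.8333) + (2)·(1.8333) + (3)·(-4.1667) + (-2)·(-1.1667)) / 5 = -20/5 = -4
  S[X_3,X_3] = ((2.8333)·(2.8333) + (-2.1667)·(-2.1667) + (2.8333)·(2.8333) + (1.8333)·(1.8333) + (-4.1667)·(-4.1667) + (-1.1667)·(-1.1667)) / 5 = 42.8333/5 = 8.5667

S is symmetric (S[j,i] = S[i,j]). Assembling:

S = [[4.6667, -2, -0.0667],
 [-2, 5.6, -4],
 [-0.0667, -4, 8.5667]]


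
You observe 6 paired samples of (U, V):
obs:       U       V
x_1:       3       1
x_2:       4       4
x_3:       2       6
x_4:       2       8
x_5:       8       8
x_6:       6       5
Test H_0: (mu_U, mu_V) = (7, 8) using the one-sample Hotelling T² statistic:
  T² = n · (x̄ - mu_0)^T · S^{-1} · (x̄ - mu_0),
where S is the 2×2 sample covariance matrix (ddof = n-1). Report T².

Step 1 — sample mean vector:
  mean(U) = (3 + 4 + 2 + 2 + 8 + 6) / 6 = 25/6 = 4.1667
  mean(V) = (1 + 4 + 6 + 8 + 8 + 5) / 6 = 32/6 = 5.3333
  x̄ = (4.1667, 5.3333),  deviation x̄ - mu_0 = (4.1667, 5.3333) - (7, 8) = (-2.8333, -2.6667).

Step 2 — sample covariance matrix, S[i,j] = (1/(n-1)) · Σ_k (x_{k,i} - mean_i) · (x_{k,j} - mean_j), divisor n-1 = 5:
  S[U,U] = ((-1.1667)·(-1.1667) + (-0.1667)·(-0.1667) + (-2.1667)·(-2.1667) + (-2.1667)·(-2.1667) + (3.8333)·(3.8333) + (1.8333)·(1.8333)) / 5 = 28.8333/5 = 5.7667
  S[U,V] = ((-1.1667)·(-4.3333) + (-0.1667)·(-1.3333) + (-2.1667)·(0.6667) + (-2.1667)·(2.6667) + (3.8333)·(2.6667) + (1.8333)·(-0.3333)) / 5 = 7.6667/5 = 1.5333
  S[V,V] = ((-4.3333)·(-4.3333) + (-1.3333)·(-1.3333) + (0.6667)·(0.6667) + (2.6667)·(2.6667) + (2.6667)·(2.6667) + (-0.3333)·(-0.3333)) / 5 = 35.3333/5 = 7.0667
  S = [[5.7667, 1.5333],
 [1.5333, 7.0667]].

Step 3 — invert S. det(S) = 5.7667·7.0667 - (1.5333)² = 38.4.
  S^{-1} = (1/det) · [[d, -b], [-b, a]] = [[0.184, -0.0399],
 [-0.0399, 0.1502]].

Step 4 — quadratic form (x̄ - mu_0)^T · S^{-1} · (x̄ - mu_0):
  S^{-1} · (x̄ - mu_0) = (-0.4149, -0.2873),
  (x̄ - mu_0)^T · [...] = (-2.8333)·(-0.4149) + (-2.6667)·(-0.2873) = 1.9418.

Step 5 — scale by n: T² = 6 · 1.9418 = 11.651.

T² ≈ 11.651


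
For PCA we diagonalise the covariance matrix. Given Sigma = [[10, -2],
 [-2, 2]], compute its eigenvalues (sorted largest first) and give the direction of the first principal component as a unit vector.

Step 1 — characteristic polynomial of 2×2 Sigma:
  det(Sigma - λI) = λ² - trace · λ + det = 0.
  trace = 10 + 2 = 12, det = 10·2 - (-2)² = 16.
Step 2 — discriminant:
  Δ = trace² - 4·det = 144 - 64 = 80.
Step 3 — eigenvalues:
  λ = (trace ± √Δ)/2 = (12 ± 8.9443)/2,
  λ_1 = 10.4721,  λ_2 = 1.5279.

Step 4 — unit eigenvector for λ_1: solve (Sigma - λ_1 I)v = 0. First row:
  (10 - 10.4721)·v_x + (-2)·v_y = 0, i.e. (-0.4721)·v_x + (-2)·v_y = 0,
  so v ∝ (b, λ_1 - a) = (-2, 0.4721); multiply by -1 so the first entry is positive: u = (2, -0.4721).
  ||u|| = √((2)² + (-0.4721)²) = √(4.2229) ≈ 2.055,
  v_1 = u/||u|| ≈ (0.9732, -0.2298) (||v_1|| = 1).

λ_1 = 10.4721,  λ_2 = 1.5279;  v_1 ≈ (0.9732, -0.2298)


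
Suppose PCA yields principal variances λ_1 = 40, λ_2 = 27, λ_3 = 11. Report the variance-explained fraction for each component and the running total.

Step 1 — total variance = trace(Sigma) = Σ λ_i = 40 + 27 + 11 = 78.

Step 2 — fraction explained by component i = λ_i / Σ λ:
  PC1: 40/78 = 0.5128
  PC2: 27/78 = 0.3462
  PC3: 11/78 = 0.141

Step 3 — cumulative fraction after k components = (λ_1 + ... + λ_k) / Σ λ:
  k = 1: 40/78 = 0.5128
  k = 2: (40 + 27)/78 = 67/78 = 0.859
  k = 3: (40 + 27 + 11)/78 = 78/78 = 1

Summary (fraction, with percent):

explained: PC1 0.5128 (51.28%), PC2 0.3462 (34.62%), PC3 0.141 (14.1%);  cumulative: 0.5128, 0.859, 1


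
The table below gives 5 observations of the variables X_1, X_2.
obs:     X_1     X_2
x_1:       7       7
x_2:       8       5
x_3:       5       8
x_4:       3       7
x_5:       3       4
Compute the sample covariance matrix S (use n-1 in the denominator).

Step 1 — column means:
  mean(X_1) = (7 + 8 + 5 + 3 + 3) / 5 = 26/5 = 5.2
  mean(X_2) = (7 + 5 + 8 + 7 + 4) / 5 = 31/5 = 6.2

Step 2 — sample covariance S[i,j] = (1/(n-1)) · Σ_k (x_{k,i} - mean_i) · (x_{k,j} - mean_j), with n-1 = 4.
  S[X_1,X_1] = ((1.8)·(1.8) + (2.8)·(2.8) + (-0.2)·(-0.2) + (-2.2)·(-2.2) + (-2.2)·(-2.2)) / 4 = 20.8/4 = 5.2
  S[X_1,X_2] = ((1.8)·(0.8) + (2.8)·(-1.2) + (-0.2)·(1.8) + (-2.2)·(0.8) + (-2.2)·(-2.2)) / 4 = 0.8/4 = 0.2
  S[X_2,X_2] = ((0.8)·(0.8) + (-1.2)·(-1.2) + (1.8)·(1.8) + (0.8)·(0.8) + (-2.2)·(-2.2)) / 4 = 10.8/4 = 2.7

S is symmetric (S[j,i] = S[i,j]). Assembling:

S = [[5.2, 0.2],
 [0.2, 2.7]]


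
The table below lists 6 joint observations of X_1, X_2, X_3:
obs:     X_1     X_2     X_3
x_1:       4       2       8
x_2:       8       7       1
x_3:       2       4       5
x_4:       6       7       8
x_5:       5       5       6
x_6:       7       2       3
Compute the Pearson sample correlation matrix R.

Step 1 — column means:
  mean(X_1) = (4 + 8 + 2 + 6 + 5 + 7) / 6 = 32/6 = 5.3333
  mean(X_2) = (2 + 7 + 4 + 7 + 5 + 2) / 6 = 27/6 = 4.5
  mean(X_3) = (8 + 1 + 5 + 8 + 6 + 3) / 6 = 31/6 = 5.1667

Step 2 — sample variances and covariances s[i,j] = (1/(n-1)) · Σ_k (x_{k,i} - mean_i) · (x_{k,j} - mean_j), with n-1 = 5:
  s[X_1,X_1] = ((-1.3333)·(-1.3333) + (2.6667)·(2.6667) + (-3.3333)·(-3.3333) + (0.6667)·(0.6667) + (-0.3333)·(-0.3333) + (1.6667)·(1.6667)) / 5 = 23.3333/5 = 4.6667
  s[X_1,X_2] = ((-1.3333)·(-2.5) + (2.6667)·(2.5) + (-3.3333)·(-0.5) + (0.6667)·(2.5) + (-0.3333)·(0.5) + (1.6667)·(-2.5)) / 5 = 9/5 = 1.8
  s[X_1,X_3] = ((-1.3333)·(2.8333) + (2.6667)·(-4.1667) + (-3.3333)·(-0.1667) + (0.6667)·(2.8333) + (-0.3333)·(0.8333) + (1.6667)·(-2.1667)) / 5 = -16.3333/5 = -3.2667
  s[X_2,X_2] = ((-2.5)·(-2.5) + (2.5)·(2.5) + (-0.5)·(-0.5) + (2.5)·(2.5) + (0.5)·(0.5) + (-2.5)·(-2.5)) / 5 = 25.5/5 = 5.1
  s[X_2,X_3] = ((-2.5)·(2.8333) + (2.5)·(-4.1667) + (-0.5)·(-0.1667) + (2.5)·(2.8333) + (0.5)·(0.8333) + (-2.5)·(-2.1667)) / 5 = -4.5/5 = -0.9
  s[X_3,X_3] = ((2.8333)·(2.8333) + (-4.1667)·(-4.1667) + (-0.1667)·(-0.1667) + (2.8333)·(2.8333) + (0.8333)·(0.8333) + (-2.1667)·(-2.1667)) / 5 = 38.8333/5 = 7.7667
  Sample standard deviations s_i = √(s[i,i]):
  s(X_1) = √(4.6667) = 2.1602
  s(X_2) = √(5.1) = 2.2583
  s(X_3) = √(7.7667) = 2.7869

Step 3 — r_{ij} = s_{ij} / (s_i · s_j):
  r[X_1,X_1] = 1 (diagonal).
  r[X_1,X_2] = 1.8 / (2.1602 · 2.2583) = 1.8 / 4.8785 = 0.369
  r[X_1,X_3] = -3.2667 / (2.1602 · 2.7869) = -3.2667 / 6.0203 = -0.5426
  r[X_2,X_2] = 1 (diagonal).
  r[X_2,X_3] = -0.9 / (2.2583 · 2.7869) = -0.9 / 6.2936 = -0.143
  r[X_3,X_3] = 1 (diagonal).

R is symmetric with unit diagonal. Assembling:

R = [[1, 0.369, -0.5426],
 [0.369, 1, -0.143],
 [-0.5426, -0.143, 1]]
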